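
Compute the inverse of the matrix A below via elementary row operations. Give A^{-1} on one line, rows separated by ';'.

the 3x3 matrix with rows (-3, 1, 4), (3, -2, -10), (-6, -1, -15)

inverse = [-4/3 -11/15 2/15; -7 -23/5 6/5; 1 3/5 -1/5]

Gauss-Jordan on [A | I]:
R1 <- (1/-3)*R1:  [    1  -1/3  -4/3  |  -1/3     0     0 ]
R2 <- R2 - (3)*R1:  [  0  -1  -6  |   1   1   0 ]
R3 <- R3 - (-6)*R1:  [   0   -3  -23  |   -2    0    1 ]
R2 <- (1/-1)*R2:  [  0   1   6  |  -1  -1   0 ]
R1 <- R1 - (-1/3)*R2:  [    1     0   2/3  |  -2/3  -1/3     0 ]
R3 <- R3 - (-3)*R2:  [  0   0  -5  |  -5  -3   1 ]
R3 <- (1/-5)*R3:  [    0     0     1  |     1   3/5  -1/5 ]
R1 <- R1 - (2/3)*R3:  [      1       0       0  |    -4/3  -11/15    2/15 ]
R2 <- R2 - (6)*R3:  [     0      1      0  |     -7  -23/5    6/5 ]
Right block of [I | A^{-1}] is the inverse:
[ -4/3  -11/15  2/15 ]
[   -7   -23/5   6/5 ]
[    1     3/5  -1/5 ]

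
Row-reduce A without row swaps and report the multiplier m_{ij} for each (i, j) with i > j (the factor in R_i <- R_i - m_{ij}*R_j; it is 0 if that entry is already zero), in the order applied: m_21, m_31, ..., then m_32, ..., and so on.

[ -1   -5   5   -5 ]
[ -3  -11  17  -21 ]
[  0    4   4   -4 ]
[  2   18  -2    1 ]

Forward elimination:
R2 <- R2 - (3)*R1:  [  0   4   2  -6 ]
R3: entry in column 1 is already 0 -> m_{31} = 0 (no row operation needed)
R4 <- R4 - (-2)*R1:  [  0   8   8  -9 ]
R3 <- R3 - (1)*R2:  [ 0  0  2  2 ]
R4 <- R4 - (2)*R2:  [ 0  0  4  3 ]
R4 <- R4 - (2)*R3:  [  0   0   0  -1 ]
Multipliers (in order of application): m_{21} = 3, m_{31} = 0, m_{41} = -2, m_{32} = 1, m_{42} = 2, m_{43} = 2

multipliers: 3, 0, -2, 1, 2, 2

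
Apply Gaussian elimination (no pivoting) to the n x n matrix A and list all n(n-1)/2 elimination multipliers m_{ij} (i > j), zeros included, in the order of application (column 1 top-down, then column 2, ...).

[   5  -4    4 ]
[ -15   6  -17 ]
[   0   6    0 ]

Forward elimination:
R2 <- R2 - (-3)*R1:  [  0  -6  -5 ]
R3: entry in column 1 is already 0 -> m_{31} = 0 (no row operation needed)
R3 <- R3 - (-1)*R2:  [  0   0  -5 ]
Multipliers (in order of application): m_{21} = -3, m_{31} = 0, m_{32} = -1

multipliers: -3, 0, -1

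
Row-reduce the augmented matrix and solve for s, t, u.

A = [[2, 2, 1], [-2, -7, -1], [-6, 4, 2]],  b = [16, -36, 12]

(2, 4, 4)

Forward elimination on [A|b]:
R2 <- R2 - (-1)*R1:  [   0   -5    0  -20 ]
R3 <- R3 - (-3)*R1:  [  0  10   5  60 ]
R3 <- R3 - (-2)*R2:  [  0   0   5  20 ]
Row echelon form:
[ 2   2  1  |   16 ]
[ 0  -5  0  |  -20 ]
[ 0   0  5  |   20 ]
Back-substitution:
u = (20) / 5 = 4
t = (-20) / -5 = 4
s = (16 - (2)*(4) - (1)*(4)) / 2 = 2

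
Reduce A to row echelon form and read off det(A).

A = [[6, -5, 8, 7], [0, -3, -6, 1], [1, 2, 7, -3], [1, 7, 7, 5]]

det(A) = 580

Forward elimination:
R3 <- R3 - (1/6)*R1:  [     0   17/6   17/3  -25/6 ]
R4 <- R4 - (1/6)*R1:  [    0  47/6  17/3  23/6 ]
R3 <- R3 - (-17/18)*R2:  [     0      0      0  -29/9 ]
R4 <- R4 - (-47/18)*R2:  [    0     0   -10  58/9 ]
R3 <-> R4   (pivot in column 3 was zero)
[ 6  -5    8      7 ]
[ 0  -3   -6      1 ]
[ 0   0  -10   58/9 ]
[ 0   0    0  -29/9 ]
Upper-triangular form:
[ 6  -5    8      7 ]
[ 0  -3   -6      1 ]
[ 0   0  -10   58/9 ]
[ 0   0    0  -29/9 ]
det(A) = (-1)^1 * (6) * (-3) * (-10) * (-29/9) = 580  (1 row swap -> sign -1)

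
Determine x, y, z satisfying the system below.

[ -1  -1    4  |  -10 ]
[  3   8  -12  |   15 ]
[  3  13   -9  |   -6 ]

(5, -3, -2)

Forward elimination on [A|b]:
R2 <- R2 - (-3)*R1:  [   0    5    0  -15 ]
R3 <- R3 - (-3)*R1:  [   0   10    3  -36 ]
R3 <- R3 - (2)*R2:  [  0   0   3  -6 ]
Row echelon form:
[ -1  -1  4  |  -10 ]
[  0   5  0  |  -15 ]
[  0   0  3  |   -6 ]
Back-substitution:
z = (-6) / 3 = -2
y = (-15) / 5 = -3
x = (-10 - (-1)*(-3) - (4)*(-2)) / -1 = 5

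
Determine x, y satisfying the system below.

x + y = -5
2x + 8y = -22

(-3, -2)

Forward elimination on [A|b]:
R2 <- R2 - (2)*R1:  [   0    6  -12 ]
Row echelon form:
[ 1  1  |   -5 ]
[ 0  6  |  -12 ]
Back-substitution:
y = (-12) / 6 = -2
x = (-5 - (1)*(-2)) / 1 = -3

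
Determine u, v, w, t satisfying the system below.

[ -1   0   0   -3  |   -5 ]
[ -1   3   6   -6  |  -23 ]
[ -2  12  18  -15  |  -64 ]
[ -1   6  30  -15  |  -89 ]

(-1, 0, -2, 2)

Forward elimination on [A|b]:
R2 <- R2 - (1)*R1:  [   0    3    6   -3  -18 ]
R3 <- R3 - (2)*R1:  [   0   12   18   -9  -54 ]
R4 <- R4 - (1)*R1:  [   0    6   30  -12  -84 ]
R3 <- R3 - (4)*R2:  [  0   0  -6   3  18 ]
R4 <- R4 - (2)*R2:  [   0    0   18   -6  -48 ]
R4 <- R4 - (-3)*R3:  [ 0  0  0  3  6 ]
Row echelon form:
[ -1  0   0  -3  |   -5 ]
[  0  3   6  -3  |  -18 ]
[  0  0  -6   3  |   18 ]
[  0  0   0   3  |    6 ]
Back-substitution:
t = (6) / 3 = 2
w = (18 - (3)*(2)) / -6 = -2
v = (-18 - (6)*(-2) - (-3)*(2)) / 3 = 0
u = (-5 - (-3)*(2)) / -1 = -1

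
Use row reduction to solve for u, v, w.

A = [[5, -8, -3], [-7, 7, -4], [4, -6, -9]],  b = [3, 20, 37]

(4, 4, -5)

Forward elimination on [A|b]:
R2 <- R2 - (-7/5)*R1:  [     0  -21/5  -41/5  121/5 ]
R3 <- R3 - (4/5)*R1:  [     0    2/5  -33/5  173/5 ]
R3 <- R3 - (-2/21)*R2:  [       0        0  -155/21   775/21 ]
Row echelon form:
[ 5     -8       -3  |       3 ]
[ 0  -21/5    -41/5  |   121/5 ]
[ 0      0  -155/21  |  775/21 ]
Back-substitution:
w = (775/21) / (-155/21) = -5
v = (121/5 - (-41/5)*(-5)) / (-21/5) = 4
u = (3 - (-8)*(4) - (-3)*(-5)) / 5 = 4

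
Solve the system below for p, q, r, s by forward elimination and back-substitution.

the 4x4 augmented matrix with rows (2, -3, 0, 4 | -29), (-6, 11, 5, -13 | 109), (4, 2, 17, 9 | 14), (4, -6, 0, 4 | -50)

Forward elimination on [A|b]:
R2 <- R2 - (-3)*R1:  [  0   2   5  -1  22 ]
R3 <- R3 - (2)*R1:  [  0   8  17   1  72 ]
R4 <- R4 - (2)*R1:  [  0   0   0  -4   8 ]
R3 <- R3 - (4)*R2:  [   0    0   -3    5  -16 ]
Row echelon form:
[ 2  -3   0   4  |  -29 ]
[ 0   2   5  -1  |   22 ]
[ 0   0  -3   5  |  -16 ]
[ 0   0   0  -4  |    8 ]
Back-substitution:
s = (8) / -4 = -2
r = (-16 - (5)*(-2)) / -3 = 2
q = (22 - (5)*(2) - (-1)*(-2)) / 2 = 5
p = (-29 - (-3)*(5) - (4)*(-2)) / 2 = -3

(-3, 5, 2, -2)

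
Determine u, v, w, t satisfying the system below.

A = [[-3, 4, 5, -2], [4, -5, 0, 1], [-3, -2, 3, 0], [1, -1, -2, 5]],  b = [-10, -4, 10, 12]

Forward elimination on [A|b]:
R2 <- R2 - (-4/3)*R1:  [     0    1/3   20/3   -5/3  -52/3 ]
R3 <- R3 - (1)*R1:  [  0  -6  -2   2  20 ]
R4 <- R4 - (-1/3)*R1:  [    0   1/3  -1/3  13/3  26/3 ]
R3 <- R3 - (-18)*R2:  [    0     0   118   -28  -292 ]
R4 <- R4 - (1)*R2:  [  0   0  -7   6  26 ]
R4 <- R4 - (-7/118)*R3:  [      0       0       0  256/59  512/59 ]
Row echelon form:
[ -3    4     5      -2  |     -10 ]
[  0  1/3  20/3    -5/3  |   -52/3 ]
[  0    0   118     -28  |    -292 ]
[  0    0     0  256/59  |  512/59 ]
Back-substitution:
t = (512/59) / (256/59) = 2
w = (-292 - (-28)*(2)) / 118 = -2
v = (-52/3 - (20/3)*(-2) - (-5/3)*(2)) / (1/3) = -2
u = (-10 - (4)*(-2) - (5)*(-2) - (-2)*(2)) / -3 = -4

(-4, -2, -2, 2)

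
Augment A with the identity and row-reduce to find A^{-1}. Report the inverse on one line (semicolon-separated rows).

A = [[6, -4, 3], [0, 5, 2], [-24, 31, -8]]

Gauss-Jordan on [A | I]:
R1 <- (1/6)*R1:  [    1  -2/3   1/2  |   1/6     0     0 ]
R3 <- R3 - (-24)*R1:  [  0  15   4  |   4   0   1 ]
R2 <- (1/5)*R2:  [   0    1  2/5  |    0  1/5    0 ]
R1 <- R1 - (-2/3)*R2:  [     1      0  23/30  |    1/6   2/15      0 ]
R3 <- R3 - (15)*R2:  [  0   0  -2  |   4  -3   1 ]
R3 <- (1/-2)*R3:  [    0     0     1  |    -2   3/2  -1/2 ]
R1 <- R1 - (23/30)*R3:  [      1       0       0  |   17/10  -61/60   23/60 ]
R2 <- R2 - (2/5)*R3:  [    0     1     0  |   4/5  -2/5   1/5 ]
Right block of [I | A^{-1}] is the inverse:
[ 17/10  -61/60  23/60 ]
[   4/5    -2/5    1/5 ]
[    -2     3/2   -1/2 ]

inverse = [17/10 -61/60 23/60; 4/5 -2/5 1/5; -2 3/2 -1/2]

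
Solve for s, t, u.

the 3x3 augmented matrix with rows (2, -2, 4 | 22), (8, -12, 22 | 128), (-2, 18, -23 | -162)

Forward elimination on [A|b]:
R2 <- R2 - (4)*R1:  [  0  -4   6  40 ]
R3 <- R3 - (-1)*R1:  [    0    16   -19  -140 ]
R3 <- R3 - (-4)*R2:  [  0   0   5  20 ]
Row echelon form:
[ 2  -2  4  |  22 ]
[ 0  -4  6  |  40 ]
[ 0   0  5  |  20 ]
Back-substitution:
u = (20) / 5 = 4
t = (40 - (6)*(4)) / -4 = -4
s = (22 - (-2)*(-4) - (4)*(4)) / 2 = -1

(-1, -4, 4)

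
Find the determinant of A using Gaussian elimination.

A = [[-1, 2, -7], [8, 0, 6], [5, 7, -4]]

det(A) = -226

Forward elimination:
R2 <- R2 - (-8)*R1:  [   0   16  -50 ]
R3 <- R3 - (-5)*R1:  [   0   17  -39 ]
R3 <- R3 - (17/16)*R2:  [     0      0  113/8 ]
Upper-triangular form:
[ -1   2     -7 ]
[  0  16    -50 ]
[  0   0  113/8 ]
det(A) = (-1)^0 * (-1) * (16) * (113/8) = -226  (0 row swaps -> sign +1)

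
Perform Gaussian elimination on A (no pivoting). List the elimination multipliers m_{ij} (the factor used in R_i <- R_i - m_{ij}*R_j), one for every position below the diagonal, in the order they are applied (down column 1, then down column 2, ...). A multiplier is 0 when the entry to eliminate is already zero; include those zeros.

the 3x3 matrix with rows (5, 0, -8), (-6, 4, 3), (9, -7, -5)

Forward elimination:
R2 <- R2 - (-6/5)*R1:  [     0      4  -33/5 ]
R3 <- R3 - (9/5)*R1:  [    0    -7  47/5 ]
R3 <- R3 - (-7/4)*R2:  [      0       0  -43/20 ]
Multipliers (in order of application): m_{21} = -6/5, m_{31} = 9/5, m_{32} = -7/4

multipliers: -6/5, 9/5, -7/4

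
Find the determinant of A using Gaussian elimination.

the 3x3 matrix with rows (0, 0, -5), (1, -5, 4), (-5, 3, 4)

det(A) = 110

Forward elimination:
R1 <-> R2   (pivot in column 1 was zero)
[  1  -5   4 ]
[  0   0  -5 ]
[ -5   3   4 ]
R3 <- R3 - (-5)*R1:  [   0  -22   24 ]
R2 <-> R3   (pivot in column 2 was zero)
[ 1   -5   4 ]
[ 0  -22  24 ]
[ 0    0  -5 ]
Upper-triangular form:
[ 1   -5   4 ]
[ 0  -22  24 ]
[ 0    0  -5 ]
det(A) = (-1)^2 * (1) * (-22) * (-5) = 110  (2 row swaps -> sign +1)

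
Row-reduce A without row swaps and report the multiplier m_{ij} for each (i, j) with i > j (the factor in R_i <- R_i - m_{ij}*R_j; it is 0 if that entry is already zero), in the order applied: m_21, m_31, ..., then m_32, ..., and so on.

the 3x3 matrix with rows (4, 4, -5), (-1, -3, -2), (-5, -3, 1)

Forward elimination:
R2 <- R2 - (-1/4)*R1:  [     0     -2  -13/4 ]
R3 <- R3 - (-5/4)*R1:  [     0      2  -21/4 ]
R3 <- R3 - (-1)*R2:  [     0      0  -17/2 ]
Multipliers (in order of application): m_{21} = -1/4, m_{31} = -5/4, m_{32} = -1

multipliers: -1/4, -5/4, -1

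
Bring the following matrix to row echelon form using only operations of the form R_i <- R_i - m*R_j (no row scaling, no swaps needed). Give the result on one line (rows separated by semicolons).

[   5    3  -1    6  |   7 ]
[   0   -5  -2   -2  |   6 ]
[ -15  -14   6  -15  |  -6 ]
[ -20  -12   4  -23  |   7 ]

Forward elimination:
R3 <- R3 - (-3)*R1:  [  0  -5   3   3  15 ]
R4 <- R4 - (-4)*R1:  [  0   0   0   1  35 ]
R3 <- R3 - (1)*R2:  [ 0  0  5  5  9 ]
Row echelon form:
[ 5   3  -1   6  |   7 ]
[ 0  -5  -2  -2  |   6 ]
[ 0   0   5   5  |   9 ]
[ 0   0   0   1  |  35 ]

REF = [5 3 -1 6 7; 0 -5 -2 -2 6; 0 0 5 5 9; 0 0 0 1 35]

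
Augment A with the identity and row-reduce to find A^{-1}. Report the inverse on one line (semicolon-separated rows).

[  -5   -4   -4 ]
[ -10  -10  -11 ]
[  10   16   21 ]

inverse = [-17/5 2 2/5; 10 -13/2 -3/2; -6 4 1]

Gauss-Jordan on [A | I]:
R1 <- (1/-5)*R1:  [    1   4/5   4/5  |  -1/5     0     0 ]
R2 <- R2 - (-10)*R1:  [  0  -2  -3  |  -2   1   0 ]
R3 <- R3 - (10)*R1:  [  0   8  13  |   2   0   1 ]
R2 <- (1/-2)*R2:  [    0     1   3/2  |     1  -1/2     0 ]
R1 <- R1 - (4/5)*R2:  [    1     0  -2/5  |    -1   2/5     0 ]
R3 <- R3 - (8)*R2:  [  0   0   1  |  -6   4   1 ]
R1 <- R1 - (-2/5)*R3:  [     1      0      0  |  -17/5      2    2/5 ]
R2 <- R2 - (3/2)*R3:  [     0      1      0  |     10  -13/2   -3/2 ]
Right block of [I | A^{-1}] is the inverse:
[ -17/5      2   2/5 ]
[    10  -13/2  -3/2 ]
[    -6      4     1 ]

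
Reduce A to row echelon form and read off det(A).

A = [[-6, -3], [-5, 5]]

Forward elimination:
R2 <- R2 - (5/6)*R1:  [    0  15/2 ]
Upper-triangular form:
[ -6    -3 ]
[  0  15/2 ]
det(A) = (-1)^0 * (-6) * (15/2) = -45  (0 row swaps -> sign +1)

det(A) = -45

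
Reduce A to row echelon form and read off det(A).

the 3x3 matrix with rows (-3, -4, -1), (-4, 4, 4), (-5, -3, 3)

det(A) = -72

Forward elimination:
R2 <- R2 - (4/3)*R1:  [    0  28/3  16/3 ]
R3 <- R3 - (5/3)*R1:  [    0  11/3  14/3 ]
R3 <- R3 - (11/28)*R2:  [    0     0  18/7 ]
Upper-triangular form:
[ -3    -4    -1 ]
[  0  28/3  16/3 ]
[  0     0  18/7 ]
det(A) = (-1)^0 * (-3) * (28/3) * (18/7) = -72  (0 row swaps -> sign +1)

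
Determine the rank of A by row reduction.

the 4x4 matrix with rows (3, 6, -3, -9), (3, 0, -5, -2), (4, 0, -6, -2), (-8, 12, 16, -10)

Row reduction:
R2 <- R2 - (1)*R1:  [  0  -6  -2   7 ]
R3 <- R3 - (4/3)*R1:  [  0  -8  -2  10 ]
R4 <- R4 - (-8/3)*R1:  [   0   28    8  -34 ]
R3 <- R3 - (4/3)*R2:  [   0    0  2/3  2/3 ]
R4 <- R4 - (-14/3)*R2:  [    0     0  -4/3  -4/3 ]
R4 <- R4 - (-2)*R3:  [ 0  0  0  0 ]
Row echelon form:
[ 3   6   -3   -9 ]
[ 0  -6   -2    7 ]
[ 0   0  2/3  2/3 ]
[ 0   0    0    0 ]
Nonzero rows / pivot columns: 3

rank(A) = 3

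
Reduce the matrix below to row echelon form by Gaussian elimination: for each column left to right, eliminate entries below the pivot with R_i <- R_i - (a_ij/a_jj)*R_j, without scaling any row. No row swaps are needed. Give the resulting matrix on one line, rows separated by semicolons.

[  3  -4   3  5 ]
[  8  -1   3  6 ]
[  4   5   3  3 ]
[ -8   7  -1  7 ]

Forward elimination:
R2 <- R2 - (8/3)*R1:  [     0   29/3     -5  -22/3 ]
R3 <- R3 - (4/3)*R1:  [     0   31/3     -1  -11/3 ]
R4 <- R4 - (-8/3)*R1:  [     0  -11/3      7   61/3 ]
R3 <- R3 - (31/29)*R2:  [      0       0  126/29  121/29 ]
R4 <- R4 - (-11/29)*R2:  [      0       0  148/29  509/29 ]
R4 <- R4 - (74/63)*R3:  [      0       0       0  797/63 ]
Row echelon form:
[ 3    -4       3       5 ]
[ 0  29/3      -5   -22/3 ]
[ 0     0  126/29  121/29 ]
[ 0     0       0  797/63 ]

REF = [3 -4 3 5; 0 29/3 -5 -22/3; 0 0 126/29 121/29; 0 0 0 797/63]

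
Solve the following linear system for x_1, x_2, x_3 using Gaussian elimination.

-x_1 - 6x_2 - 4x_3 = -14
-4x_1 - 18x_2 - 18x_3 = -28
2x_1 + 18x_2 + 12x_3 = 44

Forward elimination on [A|b]:
R2 <- R2 - (4)*R1:  [  0   6  -2  28 ]
R3 <- R3 - (-2)*R1:  [  0   6   4  16 ]
R3 <- R3 - (1)*R2:  [   0    0    6  -12 ]
Row echelon form:
[ -1  -6  -4  |  -14 ]
[  0   6  -2  |   28 ]
[  0   0   6  |  -12 ]
Back-substitution:
x_3 = (-12) / 6 = -2
x_2 = (28 - (-2)*(-2)) / 6 = 4
x_1 = (-14 - (-6)*(4) - (-4)*(-2)) / -1 = -2

(-2, 4, -2)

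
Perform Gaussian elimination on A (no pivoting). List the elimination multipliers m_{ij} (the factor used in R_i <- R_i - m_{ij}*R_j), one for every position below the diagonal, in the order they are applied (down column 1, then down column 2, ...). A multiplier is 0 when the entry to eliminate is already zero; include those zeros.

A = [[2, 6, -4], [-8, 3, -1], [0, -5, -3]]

multipliers: -4, 0, -5/27

Forward elimination:
R2 <- R2 - (-4)*R1:  [   0   27  -17 ]
R3: entry in column 1 is already 0 -> m_{31} = 0 (no row operation needed)
R3 <- R3 - (-5/27)*R2:  [       0        0  -166/27 ]
Multipliers (in order of application): m_{21} = -4, m_{31} = 0, m_{32} = -5/27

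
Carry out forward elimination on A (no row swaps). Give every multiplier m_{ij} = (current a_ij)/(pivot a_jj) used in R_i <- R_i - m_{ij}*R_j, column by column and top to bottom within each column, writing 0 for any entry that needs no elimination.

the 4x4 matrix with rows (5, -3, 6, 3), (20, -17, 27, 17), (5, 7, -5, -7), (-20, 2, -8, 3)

Forward elimination:
R2 <- R2 - (4)*R1:  [  0  -5   3   5 ]
R3 <- R3 - (1)*R1:  [   0   10  -11  -10 ]
R4 <- R4 - (-4)*R1:  [   0  -10   16   15 ]
R3 <- R3 - (-2)*R2:  [  0   0  -5   0 ]
R4 <- R4 - (2)*R2:  [  0   0  10   5 ]
R4 <- R4 - (-2)*R3:  [ 0  0  0  5 ]
Multipliers (in order of application): m_{21} = 4, m_{31} = 1, m_{41} = -4, m_{32} = -2, m_{42} = 2, m_{43} = -2

multipliers: 4, 1, -4, -2, 2, -2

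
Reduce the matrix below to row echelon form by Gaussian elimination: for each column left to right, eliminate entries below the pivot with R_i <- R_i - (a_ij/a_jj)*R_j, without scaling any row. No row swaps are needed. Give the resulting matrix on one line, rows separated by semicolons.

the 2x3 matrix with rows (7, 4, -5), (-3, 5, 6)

Forward elimination:
R2 <- R2 - (-3/7)*R1:  [    0  47/7  27/7 ]
Row echelon form:
[ 7     4    -5 ]
[ 0  47/7  27/7 ]

REF = [7 4 -5; 0 47/7 27/7]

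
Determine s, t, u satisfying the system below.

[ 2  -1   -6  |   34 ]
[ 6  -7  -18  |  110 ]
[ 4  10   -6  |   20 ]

Forward elimination on [A|b]:
R2 <- R2 - (3)*R1:  [  0  -4   0   8 ]
R3 <- R3 - (2)*R1:  [   0   12    6  -48 ]
R3 <- R3 - (-3)*R2:  [   0    0    6  -24 ]
Row echelon form:
[ 2  -1  -6  |   34 ]
[ 0  -4   0  |    8 ]
[ 0   0   6  |  -24 ]
Back-substitution:
u = (-24) / 6 = -4
t = (8) / -4 = -2
s = (34 - (-1)*(-2) - (-6)*(-4)) / 2 = 4

(4, -2, -4)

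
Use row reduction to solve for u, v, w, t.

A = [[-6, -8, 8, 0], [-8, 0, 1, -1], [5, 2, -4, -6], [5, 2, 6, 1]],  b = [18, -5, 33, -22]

(1, -5, -2, -5)

Forward elimination on [A|b]:
R2 <- R2 - (4/3)*R1:  [     0   32/3  -29/3     -1    -29 ]
R3 <- R3 - (-5/6)*R1:  [     0  -14/3    8/3     -6     48 ]
R4 <- R4 - (-5/6)*R1:  [     0  -14/3   38/3      1     -7 ]
R3 <- R3 - (-7/16)*R2:  [       0        0   -25/16  -103/16   565/16 ]
R4 <- R4 - (-7/16)*R2:  [       0        0   135/16     9/16  -315/16 ]
R4 <- R4 - (-27/5)*R3:  [      0       0       0  -171/5     171 ]
Row echelon form:
[ -6    -8       8        0  |      18 ]
[  0  32/3   -29/3       -1  |     -29 ]
[  0     0  -25/16  -103/16  |  565/16 ]
[  0     0       0   -171/5  |     171 ]
Back-substitution:
t = (171) / (-171/5) = -5
w = (565/16 - (-103/16)*(-5)) / (-25/16) = -2
v = (-29 - (-29/3)*(-2) - (-1)*(-5)) / (32/3) = -5
u = (18 - (-8)*(-5) - (8)*(-2)) / -6 = 1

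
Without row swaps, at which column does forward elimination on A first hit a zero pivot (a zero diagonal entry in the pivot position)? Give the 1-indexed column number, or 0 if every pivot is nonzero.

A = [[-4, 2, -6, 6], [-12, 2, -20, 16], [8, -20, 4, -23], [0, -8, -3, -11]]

first zero-pivot column = 3

Naive forward elimination:
R2 <- R2 - (3)*R1:  [  0  -4  -2  -2 ]
R3 <- R3 - (-2)*R1:  [   0  -16   -8  -11 ]
R3 <- R3 - (4)*R2:  [  0   0   0  -3 ]
R4 <- R4 - (2)*R2:  [  0   0   1  -7 ]
Matrix at this point:
[ -4   2  -6   6 ]
[  0  -4  -2  -2 ]
[  0   0   0  -3 ]
[  0   0   1  -7 ]
Pivot entry (3,3) is zero but row 4 has 1 in column 3 -> naive elimination stops; a row interchange (e.g. R3 <-> R4) would be required here.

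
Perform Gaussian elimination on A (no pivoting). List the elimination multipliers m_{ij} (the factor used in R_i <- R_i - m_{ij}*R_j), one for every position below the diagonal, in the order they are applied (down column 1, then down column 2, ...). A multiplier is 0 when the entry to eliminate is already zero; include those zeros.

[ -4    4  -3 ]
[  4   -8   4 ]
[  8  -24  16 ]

multipliers: -1, -2, 4

Forward elimination:
R2 <- R2 - (-1)*R1:  [  0  -4   1 ]
R3 <- R3 - (-2)*R1:  [   0  -16   10 ]
R3 <- R3 - (4)*R2:  [ 0  0  6 ]
Multipliers (in order of application): m_{21} = -1, m_{31} = -2, m_{32} = 4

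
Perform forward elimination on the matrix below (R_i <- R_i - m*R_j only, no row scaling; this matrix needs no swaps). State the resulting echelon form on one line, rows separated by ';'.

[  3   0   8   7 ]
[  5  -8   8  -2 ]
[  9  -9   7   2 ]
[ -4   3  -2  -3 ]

Forward elimination:
R2 <- R2 - (5/3)*R1:  [     0     -8  -16/3  -41/3 ]
R3 <- R3 - (3)*R1:  [   0   -9  -17  -19 ]
R4 <- R4 - (-4/3)*R1:  [    0     3  26/3  19/3 ]
R3 <- R3 - (9/8)*R2:  [     0      0    -11  -29/8 ]
R4 <- R4 - (-3/8)*R2:  [     0      0   20/3  29/24 ]
R4 <- R4 - (-20/33)*R3:  [      0       0       0  -87/88 ]
Row echelon form:
[ 3   0      8       7 ]
[ 0  -8  -16/3   -41/3 ]
[ 0   0    -11   -29/8 ]
[ 0   0      0  -87/88 ]

REF = [3 0 8 7; 0 -8 -16/3 -41/3; 0 0 -11 -29/8; 0 0 0 -87/88]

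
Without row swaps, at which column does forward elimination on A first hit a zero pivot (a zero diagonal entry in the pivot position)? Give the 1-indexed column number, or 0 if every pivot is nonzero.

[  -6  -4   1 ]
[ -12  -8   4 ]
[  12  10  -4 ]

Naive forward elimination:
R2 <- R2 - (2)*R1:  [ 0  0  2 ]
R3 <- R3 - (-2)*R1:  [  0   2  -2 ]
Matrix at this point:
[ -6  -4   1 ]
[  0   0   2 ]
[  0   2  -2 ]
Pivot entry (2,2) is zero but row 3 has 2 in column 2 -> naive elimination stops; a row interchange (e.g. R2 <-> R3) would be required here.

first zero-pivot column = 2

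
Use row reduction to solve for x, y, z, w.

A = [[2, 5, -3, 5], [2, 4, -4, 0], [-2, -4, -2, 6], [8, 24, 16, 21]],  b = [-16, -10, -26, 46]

Forward elimination on [A|b]:
R2 <- R2 - (1)*R1:  [  0  -1  -1  -5   6 ]
R3 <- R3 - (-1)*R1:  [   0    1   -5   11  -42 ]
R4 <- R4 - (4)*R1:  [   0    4   28    1  110 ]
R3 <- R3 - (-1)*R2:  [   0    0   -6    6  -36 ]
R4 <- R4 - (-4)*R2:  [   0    0   24  -19  134 ]
R4 <- R4 - (-4)*R3:  [   0    0    0    5  -10 ]
Row echelon form:
[ 2   5  -3   5  |  -16 ]
[ 0  -1  -1  -5  |    6 ]
[ 0   0  -6   6  |  -36 ]
[ 0   0   0   5  |  -10 ]
Back-substitution:
w = (-10) / 5 = -2
z = (-36 - (6)*(-2)) / -6 = 4
y = (6 - (-1)*(4) - (-5)*(-2)) / -1 = 0
x = (-16 - (5)*(0) - (-3)*(4) - (5)*(-2)) / 2 = 3

(3, 0, 4, -2)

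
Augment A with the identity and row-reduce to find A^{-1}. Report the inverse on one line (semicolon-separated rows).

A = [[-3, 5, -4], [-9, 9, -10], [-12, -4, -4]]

Gauss-Jordan on [A | I]:
R1 <- (1/-3)*R1:  [    1  -5/3   4/3  |  -1/3     0     0 ]
R2 <- R2 - (-9)*R1:  [  0  -6   2  |  -3   1   0 ]
R3 <- R3 - (-12)*R1:  [   0  -24   12  |   -4    0    1 ]
R2 <- (1/-6)*R2:  [    0     1  -1/3  |   1/2  -1/6     0 ]
R1 <- R1 - (-5/3)*R2:  [     1      0    7/9  |    1/2  -5/18      0 ]
R3 <- R3 - (-24)*R2:  [  0   0   4  |   8  -4   1 ]
R3 <- (1/4)*R3:  [   0    0    1  |    2   -1  1/4 ]
R1 <- R1 - (7/9)*R3:  [      1       0       0  |  -19/18     1/2   -7/36 ]
R2 <- R2 - (-1/3)*R3:  [    0     1     0  |   7/6  -1/2  1/12 ]
Right block of [I | A^{-1}] is the inverse:
[ -19/18   1/2  -7/36 ]
[    7/6  -1/2   1/12 ]
[      2    -1    1/4 ]

inverse = [-19/18 1/2 -7/36; 7/6 -1/2 1/12; 2 -1 1/4]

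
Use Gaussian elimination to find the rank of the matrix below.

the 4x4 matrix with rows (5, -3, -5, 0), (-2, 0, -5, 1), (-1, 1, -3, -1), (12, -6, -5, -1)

Row reduction:
R2 <- R2 - (-2/5)*R1:  [    0  -6/5    -7     1 ]
R3 <- R3 - (-1/5)*R1:  [   0  2/5   -4   -1 ]
R4 <- R4 - (12/5)*R1:  [   0  6/5    7   -1 ]
R3 <- R3 - (-1/3)*R2:  [     0      0  -19/3   -2/3 ]
R4 <- R4 - (-1)*R2:  [ 0  0  0  0 ]
Row echelon form:
[ 5    -3     -5     0 ]
[ 0  -6/5     -7     1 ]
[ 0     0  -19/3  -2/3 ]
[ 0     0      0     0 ]
Nonzero rows / pivot columns: 3

rank(A) = 3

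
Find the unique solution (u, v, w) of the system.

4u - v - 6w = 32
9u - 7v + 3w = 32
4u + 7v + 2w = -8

(3, -2, -3)

Forward elimination on [A|b]:
R2 <- R2 - (9/4)*R1:  [     0  -19/4   33/2    -40 ]
R3 <- R3 - (1)*R1:  [   0    8    8  -40 ]
R3 <- R3 - (-32/19)*R2:  [        0         0    680/19  -2040/19 ]
Row echelon form:
[ 4     -1      -6  |        32 ]
[ 0  -19/4    33/2  |       -40 ]
[ 0      0  680/19  |  -2040/19 ]
Back-substitution:
w = (-2040/19) / (680/19) = -3
v = (-40 - (33/2)*(-3)) / (-19/4) = -2
u = (32 - (-1)*(-2) - (-6)*(-3)) / 4 = 3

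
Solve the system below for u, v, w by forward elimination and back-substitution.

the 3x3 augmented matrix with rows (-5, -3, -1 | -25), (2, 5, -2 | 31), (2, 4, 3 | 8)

Forward elimination on [A|b]:
R2 <- R2 - (-2/5)*R1:  [     0   19/5  -12/5     21 ]
R3 <- R3 - (-2/5)*R1:  [    0  14/5  13/5    -2 ]
R3 <- R3 - (14/19)*R2:  [       0        0    83/19  -332/19 ]
Row echelon form:
[ -5    -3     -1  |      -25 ]
[  0  19/5  -12/5  |       21 ]
[  0     0  83/19  |  -332/19 ]
Back-substitution:
w = (-332/19) / (83/19) = -4
v = (21 - (-12/5)*(-4)) / (19/5) = 3
u = (-25 - (-3)*(3) - (-1)*(-4)) / -5 = 4

(4, 3, -4)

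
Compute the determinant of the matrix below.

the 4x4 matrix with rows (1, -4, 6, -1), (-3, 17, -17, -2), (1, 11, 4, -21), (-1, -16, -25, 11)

Forward elimination:
R2 <- R2 - (-3)*R1:  [  0   5   1  -5 ]
R3 <- R3 - (1)*R1:  [   0   15   -2  -20 ]
R4 <- R4 - (-1)*R1:  [   0  -20  -19   10 ]
R3 <- R3 - (3)*R2:  [  0   0  -5  -5 ]
R4 <- R4 - (-4)*R2:  [   0    0  -15  -10 ]
R4 <- R4 - (3)*R3:  [ 0  0  0  5 ]
Upper-triangular form:
[ 1  -4   6  -1 ]
[ 0   5   1  -5 ]
[ 0   0  -5  -5 ]
[ 0   0   0   5 ]
det(A) = (-1)^0 * (1) * (5) * (-5) * (5) = -125  (0 row swaps -> sign +1)

det(A) = -125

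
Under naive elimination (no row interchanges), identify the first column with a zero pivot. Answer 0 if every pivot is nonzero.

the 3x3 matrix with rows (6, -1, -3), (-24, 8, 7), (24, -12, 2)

Naive forward elimination:
R2 <- R2 - (-4)*R1:  [  0   4  -5 ]
R3 <- R3 - (4)*R1:  [  0  -8  14 ]
R3 <- R3 - (-2)*R2:  [ 0  0  4 ]
All pivots nonzero; naive elimination completes without hitting a zero pivot.

first zero-pivot column = 0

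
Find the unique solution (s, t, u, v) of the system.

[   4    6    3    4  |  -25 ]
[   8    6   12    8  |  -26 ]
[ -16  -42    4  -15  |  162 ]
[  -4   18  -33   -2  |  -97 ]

Forward elimination on [A|b]:
R2 <- R2 - (2)*R1:  [  0  -6   6   0  24 ]
R3 <- R3 - (-4)*R1:  [   0  -18   16    1   62 ]
R4 <- R4 - (-1)*R1:  [    0    24   -30     2  -122 ]
R3 <- R3 - (3)*R2:  [   0    0   -2    1  -10 ]
R4 <- R4 - (-4)*R2:  [   0    0   -6    2  -26 ]
R4 <- R4 - (3)*R3:  [  0   0   0  -1   4 ]
Row echelon form:
[ 4   6   3   4  |  -25 ]
[ 0  -6   6   0  |   24 ]
[ 0   0  -2   1  |  -10 ]
[ 0   0   0  -1  |    4 ]
Back-substitution:
v = (4) / -1 = -4
u = (-10 - (1)*(-4)) / -2 = 3
t = (24 - (6)*(3)) / -6 = -1
s = (-25 - (6)*(-1) - (3)*(3) - (4)*(-4)) / 4 = -3

(-3, -1, 3, -4)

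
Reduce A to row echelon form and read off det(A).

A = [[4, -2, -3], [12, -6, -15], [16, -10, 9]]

Forward elimination:
R2 <- R2 - (3)*R1:  [  0   0  -6 ]
R3 <- R3 - (4)*R1:  [  0  -2  21 ]
R2 <-> R3   (pivot in column 2 was zero)
[ 4  -2  -3 ]
[ 0  -2  21 ]
[ 0   0  -6 ]
Upper-triangular form:
[ 4  -2  -3 ]
[ 0  -2  21 ]
[ 0   0  -6 ]
det(A) = (-1)^1 * (4) * (-2) * (-6) = -48  (1 row swap -> sign -1)

det(A) = -48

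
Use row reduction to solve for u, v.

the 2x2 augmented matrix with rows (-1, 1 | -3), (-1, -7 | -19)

(5, 2)

Forward elimination on [A|b]:
R2 <- R2 - (1)*R1:  [   0   -8  -16 ]
Row echelon form:
[ -1   1  |   -3 ]
[  0  -8  |  -16 ]
Back-substitution:
v = (-16) / -8 = 2
u = (-3 - (1)*(2)) / -1 = 5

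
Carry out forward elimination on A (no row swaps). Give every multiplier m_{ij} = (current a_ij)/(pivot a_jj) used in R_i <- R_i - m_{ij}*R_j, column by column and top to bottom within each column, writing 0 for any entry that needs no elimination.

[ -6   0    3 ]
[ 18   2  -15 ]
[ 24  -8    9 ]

multipliers: -3, -4, -4

Forward elimination:
R2 <- R2 - (-3)*R1:  [  0   2  -6 ]
R3 <- R3 - (-4)*R1:  [  0  -8  21 ]
R3 <- R3 - (-4)*R2:  [  0   0  -3 ]
Multipliers (in order of application): m_{21} = -3, m_{31} = -4, m_{32} = -4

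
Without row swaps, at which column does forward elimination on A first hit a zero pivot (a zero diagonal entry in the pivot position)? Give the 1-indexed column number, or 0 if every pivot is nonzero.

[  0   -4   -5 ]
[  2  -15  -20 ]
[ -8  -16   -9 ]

Naive forward elimination:
Pivot entry (1,1) is zero but row 2 has 2 in column 1 -> naive elimination stops; a row interchange (e.g. R1 <-> R2) would be required here.

first zero-pivot column = 1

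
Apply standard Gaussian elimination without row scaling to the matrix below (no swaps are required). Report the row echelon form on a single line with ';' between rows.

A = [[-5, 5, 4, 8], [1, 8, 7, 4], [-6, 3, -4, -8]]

Forward elimination:
R2 <- R2 - (-1/5)*R1:  [    0     9  39/5  28/5 ]
R3 <- R3 - (6/5)*R1:  [     0     -3  -44/5  -88/5 ]
R3 <- R3 - (-1/3)*R2:  [       0        0    -31/5  -236/15 ]
Row echelon form:
[ -5  5      4        8 ]
[  0  9   39/5     28/5 ]
[  0  0  -31/5  -236/15 ]

REF = [-5 5 4 8; 0 9 39/5 28/5; 0 0 -31/5 -236/15]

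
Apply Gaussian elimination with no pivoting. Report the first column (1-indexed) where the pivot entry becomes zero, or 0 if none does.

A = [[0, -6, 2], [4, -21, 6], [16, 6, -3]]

Naive forward elimination:
Pivot entry (1,1) is zero but row 2 has 4 in column 1 -> naive elimination stops; a row interchange (e.g. R1 <-> R2) would be required here.

first zero-pivot column = 1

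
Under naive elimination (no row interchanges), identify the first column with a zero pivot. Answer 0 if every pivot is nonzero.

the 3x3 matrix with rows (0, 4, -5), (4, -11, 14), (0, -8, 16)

Naive forward elimination:
Pivot entry (1,1) is zero but row 2 has 4 in column 1 -> naive elimination stops; a row interchange (e.g. R1 <-> R2) would be required here.

first zero-pivot column = 1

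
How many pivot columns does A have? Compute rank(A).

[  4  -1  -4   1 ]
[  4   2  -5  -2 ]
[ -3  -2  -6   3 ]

Row reduction:
R2 <- R2 - (1)*R1:  [  0   3  -1  -3 ]
R3 <- R3 - (-3/4)*R1:  [     0  -11/4     -9   15/4 ]
R3 <- R3 - (-11/12)*R2:  [       0        0  -119/12        1 ]
Row echelon form:
[ 4  -1       -4   1 ]
[ 0   3       -1  -3 ]
[ 0   0  -119/12   1 ]
Nonzero rows / pivot columns: 3

rank(A) = 3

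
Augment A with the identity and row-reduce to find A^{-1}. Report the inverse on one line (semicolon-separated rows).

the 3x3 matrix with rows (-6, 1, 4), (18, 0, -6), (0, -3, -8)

Gauss-Jordan on [A | I]:
R1 <- (1/-6)*R1:  [    1  -1/6  -2/3  |  -1/6     0     0 ]
R2 <- R2 - (18)*R1:  [ 0  3  6  |  3  1  0 ]
R2 <- (1/3)*R2:  [   0    1    2  |    1  1/3    0 ]
R1 <- R1 - (-1/6)*R2:  [    1     0  -1/3  |     0  1/18     0 ]
R3 <- R3 - (-3)*R2:  [  0   0  -2  |   3   1   1 ]
R3 <- (1/-2)*R3:  [    0     0     1  |  -3/2  -1/2  -1/2 ]
R1 <- R1 - (-1/3)*R3:  [    1     0     0  |  -1/2  -1/9  -1/6 ]
R2 <- R2 - (2)*R3:  [   0    1    0  |    4  4/3    1 ]
Right block of [I | A^{-1}] is the inverse:
[ -1/2  -1/9  -1/6 ]
[    4   4/3     1 ]
[ -3/2  -1/2  -1/2 ]

inverse = [-1/2 -1/9 -1/6; 4 4/3 1; -3/2 -1/2 -1/2]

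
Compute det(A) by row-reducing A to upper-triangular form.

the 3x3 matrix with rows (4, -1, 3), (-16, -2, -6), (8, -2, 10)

det(A) = -96

Forward elimination:
R2 <- R2 - (-4)*R1:  [  0  -6   6 ]
R3 <- R3 - (2)*R1:  [ 0  0  4 ]
Upper-triangular form:
[ 4  -1  3 ]
[ 0  -6  6 ]
[ 0   0  4 ]
det(A) = (-1)^0 * (4) * (-6) * (4) = -96  (0 row swaps -> sign +1)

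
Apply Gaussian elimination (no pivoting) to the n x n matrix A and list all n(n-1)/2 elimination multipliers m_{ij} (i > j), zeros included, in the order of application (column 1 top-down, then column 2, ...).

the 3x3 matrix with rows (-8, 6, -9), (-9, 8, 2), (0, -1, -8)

Forward elimination:
R2 <- R2 - (9/8)*R1:  [    0   5/4  97/8 ]
R3: entry in column 1 is already 0 -> m_{31} = 0 (no row operation needed)
R3 <- R3 - (-4/5)*R2:  [     0      0  17/10 ]
Multipliers (in order of application): m_{21} = 9/8, m_{31} = 0, m_{32} = -4/5

multipliers: 9/8, 0, -4/5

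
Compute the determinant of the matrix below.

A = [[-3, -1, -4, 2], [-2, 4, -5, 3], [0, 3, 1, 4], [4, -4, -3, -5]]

Forward elimination:
R2 <- R2 - (2/3)*R1:  [    0  14/3  -7/3   5/3 ]
R4 <- R4 - (-4/3)*R1:  [     0  -16/3  -25/3   -7/3 ]
R3 <- R3 - (9/14)*R2:  [     0      0    5/2  41/14 ]
R4 <- R4 - (-8/7)*R2:  [    0     0   -11  -3/7 ]
R4 <- R4 - (-22/5)*R3:  [      0       0       0  436/35 ]
Upper-triangular form:
[ -3    -1    -4       2 ]
[  0  14/3  -7/3     5/3 ]
[  0     0   5/2   41/14 ]
[  0     0     0  436/35 ]
det(A) = (-1)^0 * (-3) * (14/3) * (5/2) * (436/35) = -436  (0 row swaps -> sign +1)

det(A) = -436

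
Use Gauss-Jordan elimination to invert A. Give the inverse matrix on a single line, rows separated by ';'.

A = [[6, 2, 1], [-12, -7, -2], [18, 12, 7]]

inverse = [25/72 1/36 -1/24; -2/3 -1/3 0; 1/4 1/2 1/4]

Gauss-Jordan on [A | I]:
R1 <- (1/6)*R1:  [   1  1/3  1/6  |  1/6    0    0 ]
R2 <- R2 - (-12)*R1:  [  0  -3   0  |   2   1   0 ]
R3 <- R3 - (18)*R1:  [  0   6   4  |  -3   0   1 ]
R2 <- (1/-3)*R2:  [    0     1     0  |  -2/3  -1/3     0 ]
R1 <- R1 - (1/3)*R2:  [    1     0   1/6  |  7/18   1/9     0 ]
R3 <- R3 - (6)*R2:  [ 0  0  4  |  1  2  1 ]
R3 <- (1/4)*R3:  [   0    0    1  |  1/4  1/2  1/4 ]
R1 <- R1 - (1/6)*R3:  [     1      0      0  |  25/72   1/36  -1/24 ]
Right block of [I | A^{-1}] is the inverse:
[ 25/72  1/36  -1/24 ]
[  -2/3  -1/3      0 ]
[   1/4   1/2    1/4 ]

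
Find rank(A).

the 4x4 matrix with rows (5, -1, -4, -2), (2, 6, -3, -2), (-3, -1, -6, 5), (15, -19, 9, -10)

Row reduction:
R2 <- R2 - (2/5)*R1:  [    0  32/5  -7/5  -6/5 ]
R3 <- R3 - (-3/5)*R1:  [     0   -8/5  -42/5   19/5 ]
R4 <- R4 - (3)*R1:  [   0  -16   21   -4 ]
R3 <- R3 - (-1/4)*R2:  [     0      0  -35/4    7/2 ]
R4 <- R4 - (-5/2)*R2:  [    0     0  35/2    -7 ]
R4 <- R4 - (-2)*R3:  [ 0  0  0  0 ]
Row echelon form:
[ 5    -1     -4    -2 ]
[ 0  32/5   -7/5  -6/5 ]
[ 0     0  -35/4   7/2 ]
[ 0     0      0     0 ]
Nonzero rows / pivot columns: 3

rank(A) = 3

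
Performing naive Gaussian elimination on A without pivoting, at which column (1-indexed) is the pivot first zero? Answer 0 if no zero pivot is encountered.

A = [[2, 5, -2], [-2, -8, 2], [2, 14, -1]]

Naive forward elimination:
R2 <- R2 - (-1)*R1:  [  0  -3   0 ]
R3 <- R3 - (1)*R1:  [ 0  9  1 ]
R3 <- R3 - (-3)*R2:  [ 0  0  1 ]
All pivots nonzero; naive elimination completes without hitting a zero pivot.

first zero-pivot column = 0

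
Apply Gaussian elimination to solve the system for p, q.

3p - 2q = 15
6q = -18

Forward elimination on [A|b]:
Row echelon form:
[ 3  -2  |   15 ]
[ 0   6  |  -18 ]
Back-substitution:
q = (-18) / 6 = -3
p = (15 - (-2)*(-3)) / 3 = 3

(3, -3)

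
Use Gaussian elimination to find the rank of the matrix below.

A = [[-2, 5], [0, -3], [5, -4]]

Row reduction:
R3 <- R3 - (-5/2)*R1:  [    0  17/2 ]
R3 <- R3 - (-17/6)*R2:  [ 0  0 ]
Row echelon form:
[ -2   5 ]
[  0  -3 ]
[  0   0 ]
Nonzero rows / pivot columns: 2

rank(A) = 2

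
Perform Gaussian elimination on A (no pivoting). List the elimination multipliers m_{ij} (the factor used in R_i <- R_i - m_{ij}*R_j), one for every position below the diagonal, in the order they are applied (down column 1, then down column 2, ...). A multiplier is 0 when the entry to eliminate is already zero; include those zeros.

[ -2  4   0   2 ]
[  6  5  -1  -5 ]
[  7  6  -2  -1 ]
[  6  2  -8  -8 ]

Forward elimination:
R2 <- R2 - (-3)*R1:  [  0  17  -1   1 ]
R3 <- R3 - (-7/2)*R1:  [  0  20  -2   6 ]
R4 <- R4 - (-3)*R1:  [  0  14  -8  -2 ]
R3 <- R3 - (20/17)*R2:  [      0       0  -14/17   82/17 ]
R4 <- R4 - (14/17)*R2:  [       0        0  -122/17   -48/17 ]
R4 <- R4 - (61/7)*R3:  [      0       0       0  -314/7 ]
Multipliers (in order of application): m_{21} = -3, m_{31} = -7/2, m_{41} = -3, m_{32} = 20/17, m_{42} = 14/17, m_{43} = 61/7

multipliers: -3, -7/2, -3, 20/17, 14/17, 61/7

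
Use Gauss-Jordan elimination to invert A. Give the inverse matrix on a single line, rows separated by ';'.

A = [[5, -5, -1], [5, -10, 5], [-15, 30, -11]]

Gauss-Jordan on [A | I]:
R1 <- (1/5)*R1:  [    1    -1  -1/5  |   1/5     0     0 ]
R2 <- R2 - (5)*R1:  [  0  -5   6  |  -1   1   0 ]
R3 <- R3 - (-15)*R1:  [   0   15  -14  |    3    0    1 ]
R2 <- (1/-5)*R2:  [    0     1  -6/5  |   1/5  -1/5     0 ]
R1 <- R1 - (-1)*R2:  [    1     0  -7/5  |   2/5  -1/5     0 ]
R3 <- R3 - (15)*R2:  [ 0  0  4  |  0  3  1 ]
R3 <- (1/4)*R3:  [   0    0    1  |    0  3/4  1/4 ]
R1 <- R1 - (-7/5)*R3:  [     1      0      0  |    2/5  17/20   7/20 ]
R2 <- R2 - (-6/5)*R3:  [    0     1     0  |   1/5  7/10  3/10 ]
Right block of [I | A^{-1}] is the inverse:
[ 2/5  17/20  7/20 ]
[ 1/5   7/10  3/10 ]
[   0    3/4   1/4 ]

inverse = [2/5 17/20 7/20; 1/5 7/10 3/10; 0 3/4 1/4]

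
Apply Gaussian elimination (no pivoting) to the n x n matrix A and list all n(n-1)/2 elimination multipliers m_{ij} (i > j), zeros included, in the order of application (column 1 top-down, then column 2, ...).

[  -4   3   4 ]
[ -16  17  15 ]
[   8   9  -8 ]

multipliers: 4, -2, 3

Forward elimination:
R2 <- R2 - (4)*R1:  [  0   5  -1 ]
R3 <- R3 - (-2)*R1:  [  0  15   0 ]
R3 <- R3 - (3)*R2:  [ 0  0  3 ]
Multipliers (in order of application): m_{21} = 4, m_{31} = -2, m_{32} = 3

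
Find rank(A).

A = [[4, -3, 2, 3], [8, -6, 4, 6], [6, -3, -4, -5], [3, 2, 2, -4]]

Row reduction:
R2 <- R2 - (2)*R1:  [ 0  0  0  0 ]
R3 <- R3 - (3/2)*R1:  [     0    3/2     -7  -19/2 ]
R4 <- R4 - (3/4)*R1:  [     0   17/4    1/2  -25/4 ]
R2 <-> R3   (pivot in column 2 was zero)
[ 4    -3    2      3 ]
[ 0   3/2   -7  -19/2 ]
[ 0     0    0      0 ]
[ 0  17/4  1/2  -25/4 ]
R4 <- R4 - (17/6)*R2:  [    0     0  61/3  62/3 ]
R3 <-> R4   (pivot in column 3 was zero)
[ 4   -3     2      3 ]
[ 0  3/2    -7  -19/2 ]
[ 0    0  61/3   62/3 ]
[ 0    0     0      0 ]
Row echelon form:
[ 4   -3     2      3 ]
[ 0  3/2    -7  -19/2 ]
[ 0    0  61/3   62/3 ]
[ 0    0     0      0 ]
Nonzero rows / pivot columns: 3

rank(A) = 3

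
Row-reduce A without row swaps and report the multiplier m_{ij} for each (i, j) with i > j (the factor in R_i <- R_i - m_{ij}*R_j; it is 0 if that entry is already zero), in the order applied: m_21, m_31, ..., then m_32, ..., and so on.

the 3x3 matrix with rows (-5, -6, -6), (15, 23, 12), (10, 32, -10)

multipliers: -3, -2, 4

Forward elimination:
R2 <- R2 - (-3)*R1:  [  0   5  -6 ]
R3 <- R3 - (-2)*R1:  [   0   20  -22 ]
R3 <- R3 - (4)*R2:  [ 0  0  2 ]
Multipliers (in order of application): m_{21} = -3, m_{31} = -2, m_{32} = 4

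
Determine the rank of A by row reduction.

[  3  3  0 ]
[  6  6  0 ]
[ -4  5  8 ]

Row reduction:
R2 <- R2 - (2)*R1:  [ 0  0  0 ]
R3 <- R3 - (-4/3)*R1:  [ 0  9  8 ]
R2 <-> R3   (pivot in column 2 was zero)
[ 3  3  0 ]
[ 0  9  8 ]
[ 0  0  0 ]
Row echelon form:
[ 3  3  0 ]
[ 0  9  8 ]
[ 0  0  0 ]
Nonzero rows / pivot columns: 2

rank(A) = 2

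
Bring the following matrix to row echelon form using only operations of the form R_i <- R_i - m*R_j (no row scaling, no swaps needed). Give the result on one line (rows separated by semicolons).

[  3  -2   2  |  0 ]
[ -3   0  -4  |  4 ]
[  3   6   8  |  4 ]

Forward elimination:
R2 <- R2 - (-1)*R1:  [  0  -2  -2   4 ]
R3 <- R3 - (1)*R1:  [ 0  8  6  4 ]
R3 <- R3 - (-4)*R2:  [  0   0  -2  20 ]
Row echelon form:
[ 3  -2   2  |   0 ]
[ 0  -2  -2  |   4 ]
[ 0   0  -2  |  20 ]

REF = [3 -2 2 0; 0 -2 -2 4; 0 0 -2 20]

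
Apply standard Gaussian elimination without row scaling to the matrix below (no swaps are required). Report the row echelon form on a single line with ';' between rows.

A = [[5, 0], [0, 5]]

Forward elimination:
Row echelon form:
[ 5  0 ]
[ 0  5 ]

REF = [5 0; 0 5]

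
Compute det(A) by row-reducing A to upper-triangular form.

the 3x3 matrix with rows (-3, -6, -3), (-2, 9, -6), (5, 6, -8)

det(A) = 555

Forward elimination:
R2 <- R2 - (2/3)*R1:  [  0  13  -4 ]
R3 <- R3 - (-5/3)*R1:  [   0   -4  -13 ]
R3 <- R3 - (-4/13)*R2:  [       0        0  -185/13 ]
Upper-triangular form:
[ -3  -6       -3 ]
[  0  13       -4 ]
[  0   0  -185/13 ]
det(A) = (-1)^0 * (-3) * (13) * (-185/13) = 555  (0 row swaps -> sign +1)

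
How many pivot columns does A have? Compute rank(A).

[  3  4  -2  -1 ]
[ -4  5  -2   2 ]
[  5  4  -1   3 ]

rank(A) = 3

Row reduction:
R2 <- R2 - (-4/3)*R1:  [     0   31/3  -14/3    2/3 ]
R3 <- R3 - (5/3)*R1:  [    0  -8/3   7/3  14/3 ]
R3 <- R3 - (-8/31)*R2:  [      0       0   35/31  150/31 ]
Row echelon form:
[ 3     4     -2      -1 ]
[ 0  31/3  -14/3     2/3 ]
[ 0     0  35/31  150/31 ]
Nonzero rows / pivot columns: 3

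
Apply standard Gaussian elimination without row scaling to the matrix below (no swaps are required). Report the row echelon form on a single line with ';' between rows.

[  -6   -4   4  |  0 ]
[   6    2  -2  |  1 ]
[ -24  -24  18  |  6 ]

REF = [-6 -4 4 0; 0 -2 2 1; 0 0 -6 2]

Forward elimination:
R2 <- R2 - (-1)*R1:  [  0  -2   2   1 ]
R3 <- R3 - (4)*R1:  [  0  -8   2   6 ]
R3 <- R3 - (4)*R2:  [  0   0  -6   2 ]
Row echelon form:
[ -6  -4   4  |  0 ]
[  0  -2   2  |  1 ]
[  0   0  -6  |  2 ]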